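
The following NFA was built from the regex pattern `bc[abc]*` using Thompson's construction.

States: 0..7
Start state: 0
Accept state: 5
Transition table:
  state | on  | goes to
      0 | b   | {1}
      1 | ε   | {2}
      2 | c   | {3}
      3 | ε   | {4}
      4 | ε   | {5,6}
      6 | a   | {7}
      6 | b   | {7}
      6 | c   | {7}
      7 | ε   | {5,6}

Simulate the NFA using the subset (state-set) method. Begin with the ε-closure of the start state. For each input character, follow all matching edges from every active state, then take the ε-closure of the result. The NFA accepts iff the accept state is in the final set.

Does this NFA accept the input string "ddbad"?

Answer: REJECT

Trace:
start: ε-closure({0}) = {0}
'd' @ 1: {}  — state set empty
rest 'dbad' ignored (set empty)
final: {}; accept 5 not in set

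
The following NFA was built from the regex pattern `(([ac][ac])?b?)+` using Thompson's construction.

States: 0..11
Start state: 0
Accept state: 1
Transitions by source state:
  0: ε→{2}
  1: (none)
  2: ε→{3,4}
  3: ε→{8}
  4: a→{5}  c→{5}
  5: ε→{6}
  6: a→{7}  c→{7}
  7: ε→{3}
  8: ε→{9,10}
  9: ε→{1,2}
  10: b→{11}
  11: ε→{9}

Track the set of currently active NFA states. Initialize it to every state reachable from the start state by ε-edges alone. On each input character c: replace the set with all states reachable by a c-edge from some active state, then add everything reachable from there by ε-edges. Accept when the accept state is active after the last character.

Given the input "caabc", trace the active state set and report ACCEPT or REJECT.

S₀ = ε-closure({0}) = {0,1,2,3,4,8,9,10}
'c' @ 1: {5,6}
'a' @ 2: {1,2,3,4,7,8,9,10}  (accept∈set)
'a' @ 3: {5,6}
'b' @ 4: {}  — dead — no transitions
rest 'c' ignored (set empty)
end set {} — state 1 not in

Answer: REJECT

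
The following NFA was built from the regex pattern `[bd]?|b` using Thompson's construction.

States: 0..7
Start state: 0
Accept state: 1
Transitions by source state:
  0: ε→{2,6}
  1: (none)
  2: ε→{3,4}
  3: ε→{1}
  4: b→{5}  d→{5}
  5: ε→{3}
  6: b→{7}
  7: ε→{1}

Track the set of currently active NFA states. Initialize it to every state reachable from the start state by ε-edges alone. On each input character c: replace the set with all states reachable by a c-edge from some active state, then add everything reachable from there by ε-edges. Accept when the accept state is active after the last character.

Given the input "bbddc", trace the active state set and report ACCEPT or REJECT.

Answer: REJECT

Steps:
initial (ε-close {0}): {0,1,2,3,4,6}
'b' @ 1: {1,3,5,7}  (accept∈set)
'b' @ 2: {}  — dead — no transitions
rest 'ddc' ignored (set empty)
final: {}; accept 1 not in set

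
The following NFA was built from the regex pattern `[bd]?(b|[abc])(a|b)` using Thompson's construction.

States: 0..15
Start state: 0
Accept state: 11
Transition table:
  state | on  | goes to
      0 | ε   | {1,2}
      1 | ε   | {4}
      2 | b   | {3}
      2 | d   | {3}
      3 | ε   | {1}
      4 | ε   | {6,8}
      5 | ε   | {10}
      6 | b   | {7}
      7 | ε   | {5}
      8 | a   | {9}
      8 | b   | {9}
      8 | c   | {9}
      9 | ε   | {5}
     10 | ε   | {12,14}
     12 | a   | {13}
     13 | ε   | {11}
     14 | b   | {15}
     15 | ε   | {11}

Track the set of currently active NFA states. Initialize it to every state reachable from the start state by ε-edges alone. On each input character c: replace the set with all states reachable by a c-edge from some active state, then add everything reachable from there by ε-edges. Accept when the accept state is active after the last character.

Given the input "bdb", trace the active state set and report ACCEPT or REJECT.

initial (ε-close {0}): {0,1,2,4,6,8}
'b' @ 1: {1,3,4,5,6,7,8,9,10,12,14}
'd' @ 2: {}  — dead — no transitions
rest 'b' ignored (set empty)
end set {} — state 11 not in

Answer: REJECT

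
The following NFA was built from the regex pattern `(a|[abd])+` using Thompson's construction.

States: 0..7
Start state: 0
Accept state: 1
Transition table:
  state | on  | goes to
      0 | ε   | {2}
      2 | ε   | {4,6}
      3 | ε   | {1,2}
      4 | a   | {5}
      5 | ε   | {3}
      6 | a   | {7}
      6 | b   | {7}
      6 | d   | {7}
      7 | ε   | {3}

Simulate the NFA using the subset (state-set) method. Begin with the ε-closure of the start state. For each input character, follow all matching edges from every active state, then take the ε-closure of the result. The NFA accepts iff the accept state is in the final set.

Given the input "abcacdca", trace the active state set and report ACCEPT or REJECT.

Answer: REJECT

Steps:
S₀ = ε-closure({0}) = {0,2,4,6}
'a' @ 1: {1,2,3,4,5,6,7}  ✓accept
'b' @ 2: {1,2,3,4,6,7}  ✓accept
'c' @ 3: {}  — dead — no transitions
rest 'acdca' ignored (set empty)
final: {}; accept 1 not in set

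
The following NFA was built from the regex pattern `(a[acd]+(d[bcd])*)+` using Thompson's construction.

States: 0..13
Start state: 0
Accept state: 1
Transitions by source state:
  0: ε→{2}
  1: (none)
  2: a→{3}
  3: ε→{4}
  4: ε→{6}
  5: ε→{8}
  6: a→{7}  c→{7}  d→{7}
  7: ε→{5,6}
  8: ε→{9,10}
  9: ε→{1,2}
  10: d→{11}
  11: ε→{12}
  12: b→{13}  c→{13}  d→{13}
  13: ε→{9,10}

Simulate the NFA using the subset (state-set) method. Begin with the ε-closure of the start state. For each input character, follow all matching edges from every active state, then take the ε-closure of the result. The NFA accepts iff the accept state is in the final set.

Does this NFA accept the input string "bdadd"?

initial (ε-close {0}): {0,2}
'b' @ 1: {}  — state set empty
rest 'dadd' ignored (set empty)
final: {}; accept 1 not in set

Answer: REJECT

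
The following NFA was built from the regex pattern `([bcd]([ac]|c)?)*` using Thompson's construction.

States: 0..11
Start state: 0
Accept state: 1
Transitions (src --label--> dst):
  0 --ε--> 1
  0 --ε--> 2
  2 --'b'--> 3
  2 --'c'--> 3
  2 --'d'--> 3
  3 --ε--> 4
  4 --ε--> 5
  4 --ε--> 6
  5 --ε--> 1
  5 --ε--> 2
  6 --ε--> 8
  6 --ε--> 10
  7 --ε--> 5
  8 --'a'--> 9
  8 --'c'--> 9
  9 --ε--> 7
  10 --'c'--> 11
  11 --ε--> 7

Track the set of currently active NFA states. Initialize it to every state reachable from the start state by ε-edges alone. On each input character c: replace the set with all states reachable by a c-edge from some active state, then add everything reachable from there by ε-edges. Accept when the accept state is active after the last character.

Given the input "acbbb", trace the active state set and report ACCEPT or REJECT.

start: ε-closure({0}) = {0,1,2}
'a' @ 1: {}  — dead — no transitions
rest 'cbbb' ignored (set empty)
end set {} — state 1 not in

Answer: REJECT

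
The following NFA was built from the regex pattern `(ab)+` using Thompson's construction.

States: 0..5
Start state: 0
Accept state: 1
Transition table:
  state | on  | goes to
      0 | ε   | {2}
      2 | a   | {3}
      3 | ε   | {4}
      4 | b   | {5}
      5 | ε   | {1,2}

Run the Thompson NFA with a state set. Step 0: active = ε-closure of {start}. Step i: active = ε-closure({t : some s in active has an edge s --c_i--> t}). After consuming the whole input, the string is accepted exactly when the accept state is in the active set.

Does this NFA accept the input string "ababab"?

Answer: ACCEPT

Trace:
S₀ = ε-closure({0}) = {0,2}
'a' @ 1: {3,4}
'b' @ 2: {1,2,5}  [accepting]
'a' @ 3: {3,4}
'b' @ 4: {1,2,5}  [accepting]
'a' @ 5: {3,4}
'b' @ 6: {1,2,5}  [accepting]
after full input: {1,2,5}  (accept=1 in)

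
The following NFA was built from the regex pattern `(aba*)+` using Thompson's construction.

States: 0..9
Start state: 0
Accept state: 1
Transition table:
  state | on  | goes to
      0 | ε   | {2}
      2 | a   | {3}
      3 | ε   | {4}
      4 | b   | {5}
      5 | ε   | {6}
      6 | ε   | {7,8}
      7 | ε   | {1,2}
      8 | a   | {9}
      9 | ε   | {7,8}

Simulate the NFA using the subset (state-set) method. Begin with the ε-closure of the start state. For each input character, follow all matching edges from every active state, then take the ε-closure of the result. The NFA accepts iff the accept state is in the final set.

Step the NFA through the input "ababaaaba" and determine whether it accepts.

initial (ε-close {0}): {0,2}
'a' @ 1: {3,4}
'b' @ 2: {1,2,5,6,7,8}  (accept∈set)
'a' @ 3: {1,2,3,4,7,8,9}  (accept∈set)
'b' @ 4: {1,2,5,6,7,8}  (accept∈set)
'a' @ 5: {1,2,3,4,7,8,9}  (accept∈set)
'a' @ 6: {1,2,3,4,7,8,9}  (accept∈set)
'a' @ 7: {1,2,3,4,7,8,9}  (accept∈set)
'b' @ 8: {1,2,5,6,7,8}  (accept∈set)
'a' @ 9: {1,2,3,4,7,8,9}  (accept∈set)
final: {1,2,3,4,7,8,9}; accept 1 in set

Answer: ACCEPT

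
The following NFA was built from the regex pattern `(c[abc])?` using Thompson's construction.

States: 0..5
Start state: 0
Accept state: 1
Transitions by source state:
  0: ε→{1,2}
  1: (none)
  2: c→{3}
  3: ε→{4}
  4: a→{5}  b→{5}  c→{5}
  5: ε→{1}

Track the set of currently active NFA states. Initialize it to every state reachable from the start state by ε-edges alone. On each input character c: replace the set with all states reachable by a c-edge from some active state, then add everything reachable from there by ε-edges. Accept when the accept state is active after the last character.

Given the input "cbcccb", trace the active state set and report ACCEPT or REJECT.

Answer: REJECT

Trace:
S₀ = ε-closure({0}) = {0,1,2}
'c' @ 1: {3,4}
'b' @ 2: {1,5}  ✓accept
'c' @ 3: {}  — dead — no transitions
rest 'ccb' ignored (set empty)
end set {} — state 1 not in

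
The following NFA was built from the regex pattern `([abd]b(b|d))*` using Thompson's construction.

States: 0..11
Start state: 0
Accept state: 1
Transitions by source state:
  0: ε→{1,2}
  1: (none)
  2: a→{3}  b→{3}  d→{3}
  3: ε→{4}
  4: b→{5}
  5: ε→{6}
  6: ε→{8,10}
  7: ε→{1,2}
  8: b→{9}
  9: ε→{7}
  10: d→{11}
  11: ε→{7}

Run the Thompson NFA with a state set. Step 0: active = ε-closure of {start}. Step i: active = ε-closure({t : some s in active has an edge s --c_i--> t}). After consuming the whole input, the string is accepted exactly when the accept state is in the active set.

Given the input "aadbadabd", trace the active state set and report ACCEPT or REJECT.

Answer: REJECT

Steps:
initial (ε-close {0}): {0,1,2}
'a' @ 1: {3,4}
'a' @ 2: {}  — dead — no transitions
rest 'dbadabd' ignored (set empty)
end set {} — state 1 not in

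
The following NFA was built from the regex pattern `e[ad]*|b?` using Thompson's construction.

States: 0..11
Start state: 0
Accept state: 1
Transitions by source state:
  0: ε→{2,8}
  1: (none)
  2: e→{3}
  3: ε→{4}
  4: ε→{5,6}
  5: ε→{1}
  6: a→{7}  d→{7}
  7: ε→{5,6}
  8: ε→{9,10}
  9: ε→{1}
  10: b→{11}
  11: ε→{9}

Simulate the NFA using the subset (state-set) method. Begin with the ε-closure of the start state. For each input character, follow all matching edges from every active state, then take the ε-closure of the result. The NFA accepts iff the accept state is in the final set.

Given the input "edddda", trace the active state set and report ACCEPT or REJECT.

Answer: ACCEPT

Derivation:
start: ε-closure({0}) = {0,1,2,8,9,10}
'e' @ 1: {1,3,4,5,6}  (accept∈set)
'd' @ 2: {1,5,6,7}  (accept∈set)
'd' @ 3: {1,5,6,7}  (accept∈set)
'd' @ 4: {1,5,6,7}  (accept∈set)
'd' @ 5: {1,5,6,7}  (accept∈set)
'a' @ 6: {1,5,6,7}  (accept∈set)
after full input: {1,5,6,7}  (accept=1 in)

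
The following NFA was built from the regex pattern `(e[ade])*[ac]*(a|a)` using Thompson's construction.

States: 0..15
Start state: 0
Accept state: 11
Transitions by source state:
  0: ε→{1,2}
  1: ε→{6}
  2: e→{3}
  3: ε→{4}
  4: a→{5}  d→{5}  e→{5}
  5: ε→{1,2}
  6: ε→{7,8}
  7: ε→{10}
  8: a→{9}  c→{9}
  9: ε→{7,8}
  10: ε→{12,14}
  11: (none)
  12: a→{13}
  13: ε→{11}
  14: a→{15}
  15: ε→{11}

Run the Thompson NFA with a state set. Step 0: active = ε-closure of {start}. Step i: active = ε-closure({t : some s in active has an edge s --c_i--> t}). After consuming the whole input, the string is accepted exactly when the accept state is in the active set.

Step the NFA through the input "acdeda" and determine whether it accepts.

S₀ = ε-closure({0}) = {0,1,2,6,7,8,10,12,14}
'a' @ 1: {7,8,9,10,11,12,13,14,15}  [accepting]
'c' @ 2: {7,8,9,10,12,14}
'd' @ 3: {}  — state set empty
rest 'eda' ignored (set empty)
final: {}; accept 11 not in set

Answer: REJECT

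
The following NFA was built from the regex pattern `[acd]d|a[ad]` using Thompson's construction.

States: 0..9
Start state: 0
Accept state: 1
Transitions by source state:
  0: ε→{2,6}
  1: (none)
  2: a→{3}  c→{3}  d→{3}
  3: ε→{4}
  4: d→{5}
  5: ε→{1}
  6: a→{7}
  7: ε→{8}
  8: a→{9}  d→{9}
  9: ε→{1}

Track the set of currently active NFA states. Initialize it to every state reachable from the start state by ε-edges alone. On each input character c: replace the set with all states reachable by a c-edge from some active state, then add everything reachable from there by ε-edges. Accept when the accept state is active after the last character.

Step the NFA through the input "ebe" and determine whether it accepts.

start: ε-closure({0}) = {0,2,6}
'e' @ 1: {}  — state set empty
rest 'be' ignored (set empty)
end set {} — state 1 not in

Answer: REJECT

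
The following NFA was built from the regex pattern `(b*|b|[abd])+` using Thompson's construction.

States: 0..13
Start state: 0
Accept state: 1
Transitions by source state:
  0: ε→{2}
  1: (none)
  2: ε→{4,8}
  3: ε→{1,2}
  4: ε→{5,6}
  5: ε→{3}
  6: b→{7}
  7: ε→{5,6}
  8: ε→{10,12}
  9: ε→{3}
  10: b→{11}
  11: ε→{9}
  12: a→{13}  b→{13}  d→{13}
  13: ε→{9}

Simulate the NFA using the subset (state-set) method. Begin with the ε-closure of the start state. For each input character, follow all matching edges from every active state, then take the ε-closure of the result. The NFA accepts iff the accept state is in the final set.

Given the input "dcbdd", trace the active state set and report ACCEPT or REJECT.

S₀ = ε-closure({0}) = {0,1,2,3,4,5,6,8,10,12}
'd' @ 1: {1,2,3,4,5,6,8,9,10,12,13}  (accept∈set)
'c' @ 2: {}  — dead — no transitions
rest 'bdd' ignored (set empty)
end set {} — state 1 not in

Answer: REJECT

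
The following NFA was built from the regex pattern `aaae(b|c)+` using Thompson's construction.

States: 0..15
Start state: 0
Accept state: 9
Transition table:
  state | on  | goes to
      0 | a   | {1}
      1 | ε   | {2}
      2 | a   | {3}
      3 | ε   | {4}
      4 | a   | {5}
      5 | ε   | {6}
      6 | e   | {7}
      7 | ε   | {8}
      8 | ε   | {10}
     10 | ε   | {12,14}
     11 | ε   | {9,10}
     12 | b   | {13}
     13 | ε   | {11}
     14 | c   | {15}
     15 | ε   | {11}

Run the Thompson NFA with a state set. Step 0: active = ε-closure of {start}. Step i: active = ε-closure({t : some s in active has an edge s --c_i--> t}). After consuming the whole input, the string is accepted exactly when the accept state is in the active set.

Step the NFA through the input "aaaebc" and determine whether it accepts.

start: ε-closure({0}) = {0}
'a' @ 1: {1,2}
'a' @ 2: {3,4}
'a' @ 3: {5,6}
'e' @ 4: {7,8,10,12,14}
'b' @ 5: {9,10,11,12,13,14}  (accept∈set)
'c' @ 6: {9,10,11,12,14,15}  (accept∈set)
end set {9,10,11,12,14,15} — state 9 in

Answer: ACCEPT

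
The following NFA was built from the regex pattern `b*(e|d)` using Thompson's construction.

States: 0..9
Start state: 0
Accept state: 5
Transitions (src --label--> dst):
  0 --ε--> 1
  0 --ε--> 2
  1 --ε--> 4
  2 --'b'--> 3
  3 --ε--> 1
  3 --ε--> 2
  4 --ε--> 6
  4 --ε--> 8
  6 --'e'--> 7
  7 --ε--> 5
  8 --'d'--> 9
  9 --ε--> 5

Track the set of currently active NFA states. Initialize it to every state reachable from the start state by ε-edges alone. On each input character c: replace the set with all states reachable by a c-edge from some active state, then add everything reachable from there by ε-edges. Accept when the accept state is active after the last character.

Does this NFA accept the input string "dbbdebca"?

S₀ = ε-closure({0}) = {0,1,2,4,6,8}
'd' @ 1: {5,9}  (accept∈set)
'b' @ 2: {}  — state set empty
rest 'bdebca' ignored (set empty)
after full input: {}  (accept=5 not in)

Answer: REJECT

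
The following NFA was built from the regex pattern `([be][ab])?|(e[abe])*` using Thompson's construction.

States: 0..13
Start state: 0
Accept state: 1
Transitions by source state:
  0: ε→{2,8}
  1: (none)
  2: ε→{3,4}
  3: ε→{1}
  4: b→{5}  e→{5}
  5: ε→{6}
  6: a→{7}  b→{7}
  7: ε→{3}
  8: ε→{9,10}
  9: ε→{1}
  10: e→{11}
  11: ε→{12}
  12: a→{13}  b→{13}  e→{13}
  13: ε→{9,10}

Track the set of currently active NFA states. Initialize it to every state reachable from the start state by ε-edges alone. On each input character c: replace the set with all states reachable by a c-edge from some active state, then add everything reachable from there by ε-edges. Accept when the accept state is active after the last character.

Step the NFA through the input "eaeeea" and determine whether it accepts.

initial (ε-close {0}): {0,1,2,3,4,8,9,10}
'e' @ 1: {5,6,11,12}
'a' @ 2: {1,3,7,9,10,13}  [accepting]
'e' @ 3: {11,12}
'e' @ 4: {1,9,10,13}  [accepting]
'e' @ 5: {11,12}
'a' @ 6: {1,9,10,13}  [accepting]
final: {1,9,10,13}; accept 1 in set

Answer: ACCEPT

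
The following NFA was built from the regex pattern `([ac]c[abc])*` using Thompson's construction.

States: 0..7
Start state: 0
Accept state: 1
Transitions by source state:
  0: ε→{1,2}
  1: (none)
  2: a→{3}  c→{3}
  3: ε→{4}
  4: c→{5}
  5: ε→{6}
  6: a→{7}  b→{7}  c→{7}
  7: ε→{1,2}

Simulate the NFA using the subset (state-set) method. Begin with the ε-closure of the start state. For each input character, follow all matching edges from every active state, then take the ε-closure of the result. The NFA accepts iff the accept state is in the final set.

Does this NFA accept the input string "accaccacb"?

Answer: ACCEPT

Steps:
start: ε-closure({0}) = {0,1,2}
'a' @ 1: {3,4}
'c' @ 2: {5,6}
'c' @ 3: {1,2,7}  (accept∈set)
'a' @ 4: {3,4}
'c' @ 5: {5,6}
'c' @ 6: {1,2,7}  (accept∈set)
'a' @ 7: {3,4}
'c' @ 8: {5,6}
'b' @ 9: {1,2,7}  (accept∈set)
after full input: {1,2,7}  (accept=1 in)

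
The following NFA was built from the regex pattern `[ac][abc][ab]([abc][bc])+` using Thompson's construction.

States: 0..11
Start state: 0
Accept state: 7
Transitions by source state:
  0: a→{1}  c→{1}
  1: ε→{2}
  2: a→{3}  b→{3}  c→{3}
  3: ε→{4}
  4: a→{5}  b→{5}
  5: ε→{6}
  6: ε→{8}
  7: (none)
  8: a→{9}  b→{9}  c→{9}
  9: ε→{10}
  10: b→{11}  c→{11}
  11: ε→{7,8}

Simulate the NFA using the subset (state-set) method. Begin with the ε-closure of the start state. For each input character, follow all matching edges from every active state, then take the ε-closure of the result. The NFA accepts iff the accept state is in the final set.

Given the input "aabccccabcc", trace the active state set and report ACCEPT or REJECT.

S₀ = ε-closure({0}) = {0}
'a' @ 1: {1,2}
'a' @ 2: {3,4}
'b' @ 3: {5,6,8}
'c' @ 4: {9,10}
'c' @ 5: {7,8,11}  (accept∈set)
'c' @ 6: {9,10}
'c' @ 7: {7,8,11}  (accept∈set)
'a' @ 8: {9,10}
'b' @ 9: {7,8,11}  (accept∈set)
'c' @ 10: {9,10}
'c' @ 11: {7,8,11}  (accept∈set)
final: {7,8,11}; accept 7 in set

Answer: ACCEPT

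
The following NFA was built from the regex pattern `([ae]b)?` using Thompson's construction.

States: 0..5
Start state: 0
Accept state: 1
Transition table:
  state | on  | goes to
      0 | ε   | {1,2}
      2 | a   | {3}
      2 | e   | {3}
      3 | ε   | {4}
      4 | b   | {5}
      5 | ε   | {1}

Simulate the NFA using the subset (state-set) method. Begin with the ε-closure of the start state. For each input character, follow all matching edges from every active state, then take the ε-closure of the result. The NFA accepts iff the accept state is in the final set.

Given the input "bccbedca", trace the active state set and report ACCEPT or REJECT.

start: ε-closure({0}) = {0,1,2}
'b' @ 1: {}  — state set empty
rest 'ccbedca' ignored (set empty)
end set {} — state 1 not in

Answer: REJECT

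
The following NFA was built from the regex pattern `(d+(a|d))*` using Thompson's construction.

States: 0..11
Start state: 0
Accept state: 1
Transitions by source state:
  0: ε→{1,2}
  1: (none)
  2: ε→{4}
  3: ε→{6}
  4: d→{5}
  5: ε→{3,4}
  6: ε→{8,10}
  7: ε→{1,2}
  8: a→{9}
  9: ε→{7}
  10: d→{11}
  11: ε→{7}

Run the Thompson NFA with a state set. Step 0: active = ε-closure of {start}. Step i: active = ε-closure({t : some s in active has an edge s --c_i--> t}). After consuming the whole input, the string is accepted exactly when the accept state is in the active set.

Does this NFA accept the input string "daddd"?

Answer: ACCEPT

Derivation:
S₀ = ε-closure({0}) = {0,1,2,4}
'd' @ 1: {3,4,5,6,8,10}
'a' @ 2: {1,2,4,7,9}  (accept∈set)
'd' @ 3: {3,4,5,6,8,10}
'd' @ 4: {1,2,3,4,5,6,7,8,10,11}  (accept∈set)
'd' @ 5: {1,2,3,4,5,6,7,8,10,11}  (accept∈set)
after full input: {1,2,3,4,5,6,7,8,10,11}  (accept=1 in)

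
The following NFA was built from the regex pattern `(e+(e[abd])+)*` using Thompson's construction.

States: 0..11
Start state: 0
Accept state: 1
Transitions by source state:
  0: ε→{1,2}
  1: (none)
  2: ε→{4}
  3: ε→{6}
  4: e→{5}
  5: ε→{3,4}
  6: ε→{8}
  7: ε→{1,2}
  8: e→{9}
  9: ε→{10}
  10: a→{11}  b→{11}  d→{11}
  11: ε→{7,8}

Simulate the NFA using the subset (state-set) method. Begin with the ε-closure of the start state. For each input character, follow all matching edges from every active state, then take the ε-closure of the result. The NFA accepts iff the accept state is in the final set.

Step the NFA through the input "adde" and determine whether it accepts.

start: ε-closure({0}) = {0,1,2,4}
'a' @ 1: {}  — state set empty
rest 'dde' ignored (set empty)
end set {} — state 1 not in

Answer: REJECT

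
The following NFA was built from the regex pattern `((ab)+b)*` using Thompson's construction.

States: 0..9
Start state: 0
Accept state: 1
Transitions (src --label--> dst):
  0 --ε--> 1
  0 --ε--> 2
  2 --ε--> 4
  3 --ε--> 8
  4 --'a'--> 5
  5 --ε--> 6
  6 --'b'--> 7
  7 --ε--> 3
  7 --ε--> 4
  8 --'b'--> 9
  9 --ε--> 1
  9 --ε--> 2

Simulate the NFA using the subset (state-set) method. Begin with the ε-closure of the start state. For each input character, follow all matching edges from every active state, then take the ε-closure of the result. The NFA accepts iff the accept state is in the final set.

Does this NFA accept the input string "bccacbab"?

Answer: REJECT

Derivation:
S₀ = ε-closure({0}) = {0,1,2,4}
'b' @ 1: {}  — state set empty
rest 'ccacbab' ignored (set empty)
after full input: {}  (accept=1 not in)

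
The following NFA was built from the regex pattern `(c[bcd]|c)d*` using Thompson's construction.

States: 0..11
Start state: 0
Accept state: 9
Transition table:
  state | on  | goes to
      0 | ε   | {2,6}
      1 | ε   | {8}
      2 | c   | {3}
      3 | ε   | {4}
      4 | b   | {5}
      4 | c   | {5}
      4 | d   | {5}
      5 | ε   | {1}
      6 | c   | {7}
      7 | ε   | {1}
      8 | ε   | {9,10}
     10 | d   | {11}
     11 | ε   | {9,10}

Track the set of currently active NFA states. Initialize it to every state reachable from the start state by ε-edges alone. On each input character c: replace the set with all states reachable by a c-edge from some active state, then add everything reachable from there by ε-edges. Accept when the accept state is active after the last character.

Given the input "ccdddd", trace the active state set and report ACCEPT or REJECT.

start: ε-closure({0}) = {0,2,6}
'c' @ 1: {1,3,4,7,8,9,10}  [accepting]
'c' @ 2: {1,5,8,9,10}  [accepting]
'd' @ 3: {9,10,11}  [accepting]
'd' @ 4: {9,10,11}  [accepting]
'd' @ 5: {9,10,11}  [accepting]
'd' @ 6: {9,10,11}  [accepting]
end set {9,10,11} — state 9 in

Answer: ACCEPT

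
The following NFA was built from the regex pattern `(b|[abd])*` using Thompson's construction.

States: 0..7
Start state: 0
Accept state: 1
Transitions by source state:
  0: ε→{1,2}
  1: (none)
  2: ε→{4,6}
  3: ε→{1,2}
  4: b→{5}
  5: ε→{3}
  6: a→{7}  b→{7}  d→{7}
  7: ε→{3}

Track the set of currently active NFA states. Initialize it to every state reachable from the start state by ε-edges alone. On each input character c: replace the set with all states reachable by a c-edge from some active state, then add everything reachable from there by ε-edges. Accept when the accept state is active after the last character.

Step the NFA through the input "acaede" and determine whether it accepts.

S₀ = ε-closure({0}) = {0,1,2,4,6}
'a' @ 1: {1,2,3,4,6,7}  ✓accept
'c' @ 2: {}  — no active states
rest 'aede' ignored (set empty)
final: {}; accept 1 not in set

Answer: REJECT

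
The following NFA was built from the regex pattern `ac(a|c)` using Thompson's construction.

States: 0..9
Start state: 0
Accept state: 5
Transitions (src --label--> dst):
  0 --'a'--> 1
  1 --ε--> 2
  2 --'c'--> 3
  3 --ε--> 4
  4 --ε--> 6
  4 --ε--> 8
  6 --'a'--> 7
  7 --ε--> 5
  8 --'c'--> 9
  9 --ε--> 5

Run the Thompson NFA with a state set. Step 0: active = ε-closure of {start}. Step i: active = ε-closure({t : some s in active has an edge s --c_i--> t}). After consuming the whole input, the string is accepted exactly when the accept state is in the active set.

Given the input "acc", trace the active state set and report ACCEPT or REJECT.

initial (ε-close {0}): {0}
'a' @ 1: {1,2}
'c' @ 2: {3,4,6,8}
'c' @ 3: {5,9}  ✓accept
end set {5,9} — state 5 in

Answer: ACCEPT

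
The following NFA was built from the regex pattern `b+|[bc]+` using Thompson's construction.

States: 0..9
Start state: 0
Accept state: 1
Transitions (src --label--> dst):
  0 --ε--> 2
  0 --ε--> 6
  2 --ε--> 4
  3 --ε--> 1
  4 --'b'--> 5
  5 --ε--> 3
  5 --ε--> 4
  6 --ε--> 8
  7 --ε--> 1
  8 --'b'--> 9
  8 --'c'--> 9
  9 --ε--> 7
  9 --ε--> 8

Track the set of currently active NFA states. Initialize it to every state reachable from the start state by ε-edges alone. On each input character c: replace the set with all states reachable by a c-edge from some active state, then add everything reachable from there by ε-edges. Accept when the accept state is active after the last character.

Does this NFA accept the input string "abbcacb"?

Answer: REJECT

Steps:
initial (ε-close {0}): {0,2,4,6,8}
'a' @ 1: {}  — dead — no transitions
rest 'bbcacb' ignored (set empty)
after full input: {}  (accept=1 not in)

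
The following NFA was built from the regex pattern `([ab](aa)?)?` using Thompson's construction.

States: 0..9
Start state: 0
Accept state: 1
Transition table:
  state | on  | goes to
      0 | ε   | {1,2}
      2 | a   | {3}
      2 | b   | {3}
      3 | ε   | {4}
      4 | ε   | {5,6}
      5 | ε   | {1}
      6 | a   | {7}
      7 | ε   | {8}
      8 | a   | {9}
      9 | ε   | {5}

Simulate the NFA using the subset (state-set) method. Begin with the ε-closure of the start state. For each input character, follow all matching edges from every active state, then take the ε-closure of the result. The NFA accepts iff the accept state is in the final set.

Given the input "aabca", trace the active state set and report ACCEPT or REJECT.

start: ε-closure({0}) = {0,1,2}
'a' @ 1: {1,3,4,5,6}  ✓accept
'a' @ 2: {7,8}
'b' @ 3: {}  — state set empty
rest 'ca' ignored (set empty)
after full input: {}  (accept=1 not in)

Answer: REJECT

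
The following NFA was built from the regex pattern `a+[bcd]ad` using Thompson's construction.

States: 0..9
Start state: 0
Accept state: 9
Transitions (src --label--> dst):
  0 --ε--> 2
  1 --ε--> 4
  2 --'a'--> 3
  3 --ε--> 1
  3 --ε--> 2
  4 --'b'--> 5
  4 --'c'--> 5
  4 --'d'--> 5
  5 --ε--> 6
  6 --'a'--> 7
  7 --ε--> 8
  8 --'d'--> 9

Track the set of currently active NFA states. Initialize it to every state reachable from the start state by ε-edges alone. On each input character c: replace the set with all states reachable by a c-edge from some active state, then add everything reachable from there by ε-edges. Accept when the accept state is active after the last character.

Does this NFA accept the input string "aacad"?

Answer: ACCEPT

Derivation:
S₀ = ε-closure({0}) = {0,2}
'a' @ 1: {1,2,3,4}
'a' @ 2: {1,2,3,4}
'c' @ 3: {5,6}
'a' @ 4: {7,8}
'd' @ 5: {9}  (accept∈set)
after full input: {9}  (accept=9 in)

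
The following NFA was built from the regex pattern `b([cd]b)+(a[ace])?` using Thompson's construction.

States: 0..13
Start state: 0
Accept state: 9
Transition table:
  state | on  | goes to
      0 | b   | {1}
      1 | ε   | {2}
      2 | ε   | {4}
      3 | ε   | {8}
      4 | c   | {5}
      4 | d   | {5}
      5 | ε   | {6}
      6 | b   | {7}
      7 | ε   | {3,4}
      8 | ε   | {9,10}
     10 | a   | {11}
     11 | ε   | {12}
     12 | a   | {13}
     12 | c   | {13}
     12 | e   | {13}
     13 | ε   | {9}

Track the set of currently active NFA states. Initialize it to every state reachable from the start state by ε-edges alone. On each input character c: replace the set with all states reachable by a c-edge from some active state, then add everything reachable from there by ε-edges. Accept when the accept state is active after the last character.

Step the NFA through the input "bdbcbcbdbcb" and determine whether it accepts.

S₀ = ε-closure({0}) = {0}
'b' @ 1: {1,2,4}
'd' @ 2: {5,6}
'b' @ 3: {3,4,7,8,9,10}  (accept∈set)
'c' @ 4: {5,6}
'b' @ 5: {3,4,7,8,9,10}  (accept∈set)
'c' @ 6: {5,6}
'b' @ 7: {3,4,7,8,9,10}  (accept∈set)
'd' @ 8: {5,6}
'b' @ 9: {3,4,7,8,9,10}  (accept∈set)
'c' @ 10: {5,6}
'b' @ 11: {3,4,7,8,9,10}  (accept∈set)
after full input: {3,4,7,8,9,10}  (accept=9 in)

Answer: ACCEPT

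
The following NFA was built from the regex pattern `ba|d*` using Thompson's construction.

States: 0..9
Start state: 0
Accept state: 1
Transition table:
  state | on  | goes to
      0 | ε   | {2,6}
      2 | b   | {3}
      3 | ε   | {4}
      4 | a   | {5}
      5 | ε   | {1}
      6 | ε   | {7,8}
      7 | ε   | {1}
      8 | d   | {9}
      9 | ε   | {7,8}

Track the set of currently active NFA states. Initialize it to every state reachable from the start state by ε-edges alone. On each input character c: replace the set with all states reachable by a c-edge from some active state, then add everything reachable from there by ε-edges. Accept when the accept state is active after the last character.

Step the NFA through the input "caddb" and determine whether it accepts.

S₀ = ε-closure({0}) = {0,1,2,6,7,8}
'c' @ 1: {}  — dead — no transitions
rest 'addb' ignored (set empty)
after full input: {}  (accept=1 not in)

Answer: REJECT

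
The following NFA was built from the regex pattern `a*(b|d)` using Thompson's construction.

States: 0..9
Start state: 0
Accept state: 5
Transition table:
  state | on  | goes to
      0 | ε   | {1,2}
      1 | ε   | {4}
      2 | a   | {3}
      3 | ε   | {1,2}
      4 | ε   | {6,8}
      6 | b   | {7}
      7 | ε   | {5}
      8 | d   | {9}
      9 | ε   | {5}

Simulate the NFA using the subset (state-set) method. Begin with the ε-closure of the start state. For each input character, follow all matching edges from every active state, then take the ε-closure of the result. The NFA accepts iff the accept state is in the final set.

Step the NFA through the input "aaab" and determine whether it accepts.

initial (ε-close {0}): {0,1,2,4,6,8}
'a' @ 1: {1,2,3,4,6,8}
'a' @ 2: {1,2,3,4,6,8}
'a' @ 3: {1,2,3,4,6,8}
'b' @ 4: {5,7}  (accept∈set)
after full input: {5,7}  (accept=5 in)

Answer: ACCEPT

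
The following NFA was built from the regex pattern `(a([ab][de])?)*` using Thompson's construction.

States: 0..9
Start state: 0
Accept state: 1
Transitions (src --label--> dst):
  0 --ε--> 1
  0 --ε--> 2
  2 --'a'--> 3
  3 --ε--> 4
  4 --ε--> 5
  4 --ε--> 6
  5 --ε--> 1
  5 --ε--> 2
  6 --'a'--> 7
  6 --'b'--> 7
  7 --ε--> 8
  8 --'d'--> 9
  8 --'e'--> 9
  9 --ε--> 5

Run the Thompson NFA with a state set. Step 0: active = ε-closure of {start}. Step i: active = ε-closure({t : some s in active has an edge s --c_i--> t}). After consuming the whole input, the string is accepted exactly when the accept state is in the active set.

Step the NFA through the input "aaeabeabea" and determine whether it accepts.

Answer: ACCEPT

Derivation:
start: ε-closure({0}) = {0,1,2}
'a' @ 1: {1,2,3,4,5,6}  [accepting]
'a' @ 2: {1,2,3,4,5,6,7,8}  [accepting]
'e' @ 3: {1,2,5,9}  [accepting]
'a' @ 4: {1,2,3,4,5,6}  [accepting]
'b' @ 5: {7,8}
'e' @ 6: {1,2,5,9}  [accepting]
'a' @ 7: {1,2,3,4,5,6}  [accepting]
'b' @ 8: {7,8}
'e' @ 9: {1,2,5,9}  [accepting]
'a' @ 10: {1,2,3,4,5,6}  [accepting]
final: {1,2,3,4,5,6}; accept 1 in set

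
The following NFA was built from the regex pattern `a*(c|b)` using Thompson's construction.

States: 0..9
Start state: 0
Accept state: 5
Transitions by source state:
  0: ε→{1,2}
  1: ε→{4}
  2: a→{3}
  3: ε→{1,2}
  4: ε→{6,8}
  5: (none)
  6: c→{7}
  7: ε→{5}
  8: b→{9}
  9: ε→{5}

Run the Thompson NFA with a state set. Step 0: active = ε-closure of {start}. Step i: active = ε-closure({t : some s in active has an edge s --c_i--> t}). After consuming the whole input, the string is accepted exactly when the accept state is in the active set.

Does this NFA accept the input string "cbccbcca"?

start: ε-closure({0}) = {0,1,2,4,6,8}
'c' @ 1: {5,7}  (accept∈set)
'b' @ 2: {}  — state set empty
rest 'ccbcca' ignored (set empty)
end set {} — state 5 not in

Answer: REJECT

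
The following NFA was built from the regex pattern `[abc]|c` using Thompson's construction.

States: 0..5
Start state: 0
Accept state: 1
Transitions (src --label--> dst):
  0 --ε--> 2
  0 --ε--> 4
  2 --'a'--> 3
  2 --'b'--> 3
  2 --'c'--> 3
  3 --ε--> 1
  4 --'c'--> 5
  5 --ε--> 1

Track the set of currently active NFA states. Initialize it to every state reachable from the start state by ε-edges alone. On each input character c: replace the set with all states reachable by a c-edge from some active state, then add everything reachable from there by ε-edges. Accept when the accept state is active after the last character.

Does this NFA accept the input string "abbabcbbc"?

S₀ = ε-closure({0}) = {0,2,4}
'a' @ 1: {1,3}  [accepting]
'b' @ 2: {}  — no active states
rest 'babcbbc' ignored (set empty)
final: {}; accept 1 not in set

Answer: REJECT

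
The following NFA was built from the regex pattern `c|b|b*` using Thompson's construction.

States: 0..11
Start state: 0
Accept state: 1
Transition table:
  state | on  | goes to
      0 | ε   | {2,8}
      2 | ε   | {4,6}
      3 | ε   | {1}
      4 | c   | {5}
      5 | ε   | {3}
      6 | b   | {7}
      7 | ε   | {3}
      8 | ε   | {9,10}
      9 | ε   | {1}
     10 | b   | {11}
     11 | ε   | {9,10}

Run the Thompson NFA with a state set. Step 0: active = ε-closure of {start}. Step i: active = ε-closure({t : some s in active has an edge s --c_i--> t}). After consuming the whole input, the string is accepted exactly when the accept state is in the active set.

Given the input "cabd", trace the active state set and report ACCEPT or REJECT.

initial (ε-close {0}): {0,1,2,4,6,8,9,10}
'c' @ 1: {1,3,5}  ✓accept
'a' @ 2: {}  — no active states
rest 'bd' ignored (set empty)
final: {}; accept 1 not in set

Answer: REJECT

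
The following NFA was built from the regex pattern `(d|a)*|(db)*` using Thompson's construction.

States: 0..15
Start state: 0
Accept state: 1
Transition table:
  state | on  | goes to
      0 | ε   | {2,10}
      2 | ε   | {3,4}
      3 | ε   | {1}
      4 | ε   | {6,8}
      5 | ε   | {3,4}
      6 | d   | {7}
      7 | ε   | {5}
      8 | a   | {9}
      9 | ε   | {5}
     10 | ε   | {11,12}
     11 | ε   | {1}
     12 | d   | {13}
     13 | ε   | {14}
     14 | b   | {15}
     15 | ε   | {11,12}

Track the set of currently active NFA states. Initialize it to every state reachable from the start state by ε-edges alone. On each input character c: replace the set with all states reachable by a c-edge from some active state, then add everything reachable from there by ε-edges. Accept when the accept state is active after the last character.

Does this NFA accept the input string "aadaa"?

S₀ = ε-closure({0}) = {0,1,2,3,4,6,8,10,11,12}
'a' @ 1: {1,3,4,5,6,8,9}  [accepting]
'a' @ 2: {1,3,4,5,6,8,9}  [accepting]
'd' @ 3: {1,3,4,5,6,7,8}  [accepting]
'a' @ 4: {1,3,4,5,6,8,9}  [accepting]
'a' @ 5: {1,3,4,5,6,8,9}  [accepting]
end set {1,3,4,5,6,8,9} — state 1 in

Answer: ACCEPT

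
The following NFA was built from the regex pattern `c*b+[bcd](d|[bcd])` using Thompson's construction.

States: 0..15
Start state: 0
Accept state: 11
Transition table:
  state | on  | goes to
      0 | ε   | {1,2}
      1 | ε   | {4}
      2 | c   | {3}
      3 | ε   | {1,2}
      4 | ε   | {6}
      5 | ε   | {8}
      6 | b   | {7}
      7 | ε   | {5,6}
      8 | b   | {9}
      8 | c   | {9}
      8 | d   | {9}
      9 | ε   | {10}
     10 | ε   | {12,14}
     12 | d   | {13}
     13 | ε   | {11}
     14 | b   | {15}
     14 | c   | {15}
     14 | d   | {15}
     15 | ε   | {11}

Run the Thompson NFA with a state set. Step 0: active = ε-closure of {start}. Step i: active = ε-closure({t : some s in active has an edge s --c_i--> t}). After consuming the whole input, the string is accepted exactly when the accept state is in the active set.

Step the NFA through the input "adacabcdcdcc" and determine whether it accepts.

Answer: REJECT

Steps:
S₀ = ε-closure({0}) = {0,1,2,4,6}
'a' @ 1: {}  — no active states
rest 'dacabcdcdcc' ignored (set empty)
end set {} — state 11 not in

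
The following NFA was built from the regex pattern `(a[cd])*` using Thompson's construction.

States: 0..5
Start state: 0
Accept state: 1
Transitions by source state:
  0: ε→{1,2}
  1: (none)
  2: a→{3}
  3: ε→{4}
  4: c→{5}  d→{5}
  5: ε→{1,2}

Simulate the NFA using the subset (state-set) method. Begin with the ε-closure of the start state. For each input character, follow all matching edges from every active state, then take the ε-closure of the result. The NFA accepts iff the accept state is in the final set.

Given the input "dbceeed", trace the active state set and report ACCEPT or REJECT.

start: ε-closure({0}) = {0,1,2}
'd' @ 1: {}  — no active states
rest 'bceeed' ignored (set empty)
end set {} — state 1 not in

Answer: REJECT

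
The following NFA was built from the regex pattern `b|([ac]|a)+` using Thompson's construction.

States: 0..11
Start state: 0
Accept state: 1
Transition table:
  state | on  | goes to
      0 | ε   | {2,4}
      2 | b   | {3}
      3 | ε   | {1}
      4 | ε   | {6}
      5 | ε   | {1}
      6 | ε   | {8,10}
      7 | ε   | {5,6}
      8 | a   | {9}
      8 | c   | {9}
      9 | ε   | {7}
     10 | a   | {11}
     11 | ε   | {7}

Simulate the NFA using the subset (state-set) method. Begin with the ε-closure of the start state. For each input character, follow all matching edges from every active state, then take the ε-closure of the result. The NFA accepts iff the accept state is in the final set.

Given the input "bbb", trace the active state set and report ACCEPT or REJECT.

initial (ε-close {0}): {0,2,4,6,8,10}
'b' @ 1: {1,3}  ✓accept
'b' @ 2: {}  — state set empty
rest 'b' ignored (set empty)
end set {} — state 1 not in

Answer: REJECT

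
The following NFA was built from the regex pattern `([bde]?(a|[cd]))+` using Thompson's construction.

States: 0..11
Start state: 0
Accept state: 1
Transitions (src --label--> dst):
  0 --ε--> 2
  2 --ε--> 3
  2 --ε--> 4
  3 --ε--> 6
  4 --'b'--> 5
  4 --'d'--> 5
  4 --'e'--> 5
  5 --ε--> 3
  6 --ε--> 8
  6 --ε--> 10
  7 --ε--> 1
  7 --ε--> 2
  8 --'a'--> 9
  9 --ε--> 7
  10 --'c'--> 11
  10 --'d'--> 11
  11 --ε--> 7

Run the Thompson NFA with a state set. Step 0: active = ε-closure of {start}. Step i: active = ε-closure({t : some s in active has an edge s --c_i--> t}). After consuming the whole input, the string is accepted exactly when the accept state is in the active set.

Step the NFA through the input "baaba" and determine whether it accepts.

start: ε-closure({0}) = {0,2,3,4,6,8,10}
'b' @ 1: {3,5,6,8,10}
'a' @ 2: {1,2,3,4,6,7,8,9,10}  (accept∈set)
'a' @ 3: {1,2,3,4,6,7,8,9,10}  (accept∈set)
'b' @ 4: {3,5,6,8,10}
'a' @ 5: {1,2,3,4,6,7,8,9,10}  (accept∈set)
end set {1,2,3,4,6,7,8,9,10} — state 1 in

Answer: ACCEPT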